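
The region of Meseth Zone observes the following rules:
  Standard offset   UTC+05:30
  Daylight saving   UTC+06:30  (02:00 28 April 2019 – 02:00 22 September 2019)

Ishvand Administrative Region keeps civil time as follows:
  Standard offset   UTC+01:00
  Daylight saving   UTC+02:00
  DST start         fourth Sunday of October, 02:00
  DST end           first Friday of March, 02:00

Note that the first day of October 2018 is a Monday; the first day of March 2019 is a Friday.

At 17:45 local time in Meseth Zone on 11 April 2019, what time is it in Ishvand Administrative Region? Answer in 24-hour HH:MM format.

13:15

11 April 2019 is outside the daylight-saving period (28 April – 22 September), so Meseth Zone is on standard time, UTC+05:30.
17:45 Meseth Zone − 5h30m = 12:15 UTC.
1 October 2018 is a Monday, so the first Sunday is October 7 and the fourth is October 28.
1 March 2019 is a Friday, so the first Friday is March 1.
At the standard offset (UTC+01:00), 12:15 UTC + 1h = 13:15 Ishvand Administrative Region standard time.
The standard-time date in Ishvand Administrative Region, 11 April 2019, does not fall between 28 October 2018 and 1 March 2019, so daylight saving is not in effect and Ishvand Administrative Region is at UTC+01:00.
12:15 UTC + 1h = 13:15 Ishvand Administrative Region.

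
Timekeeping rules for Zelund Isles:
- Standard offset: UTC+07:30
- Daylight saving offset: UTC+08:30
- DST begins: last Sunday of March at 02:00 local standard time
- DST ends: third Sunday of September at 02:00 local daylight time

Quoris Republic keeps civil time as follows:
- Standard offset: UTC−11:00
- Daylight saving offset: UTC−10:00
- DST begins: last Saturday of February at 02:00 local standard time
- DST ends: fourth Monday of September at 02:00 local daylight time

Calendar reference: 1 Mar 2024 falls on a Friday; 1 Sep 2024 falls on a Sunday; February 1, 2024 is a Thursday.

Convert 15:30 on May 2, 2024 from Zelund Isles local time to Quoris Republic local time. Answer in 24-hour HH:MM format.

21:00

1 March 2024 is a Friday, so Sundays fall on 3, 10, 17, 24, 31; the last is March 31.
1 September 2024 is a Sunday, so the first Sunday is September 1 and the third is September 15.
May 2, 2024 falls between 31 March and 15 September, so daylight saving is in effect and Zelund Isles is at UTC+08:30.
15:30 Zelund Isles − 8h30m = 07:00 UTC.
1 February 2024 is a Thursday, so Saturdays fall on 3, 10, 17, 24; the last is February 24.
1 September 2024 is a Sunday, so the first Monday is September 2 and the fourth is September 23.
At the standard offset (UTC−11:00), 07:00 UTC − 11h = 20:00 Quoris Republic standard time (rolling into the previous day, 1 May 2024).
The standard-time date in Quoris Republic, May 1, 2024, lies within the daylight-saving period (24 February – 23 September), so Quoris Republic is on daylight time, UTC−10:00.
07:00 UTC − 10h = 21:00 Quoris Republic (rolling into the previous day, 1 May 2024).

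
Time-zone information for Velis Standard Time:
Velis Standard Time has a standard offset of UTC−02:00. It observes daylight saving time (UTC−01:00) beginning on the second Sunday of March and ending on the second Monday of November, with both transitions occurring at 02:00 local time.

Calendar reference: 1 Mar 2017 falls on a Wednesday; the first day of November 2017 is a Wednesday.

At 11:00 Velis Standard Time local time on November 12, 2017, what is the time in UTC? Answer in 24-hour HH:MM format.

12:00

1 March 2017 is a Wednesday, so the first Sunday is March 5 and the second is March 12.
1 November 2017 is a Wednesday, so the first Monday is November 6 and the second is November 13.
Daylight saving runs 12 March – 13 November; November 12, 2017 is inside that window, so Velis Standard Time is at UTC−01:00.
11:00 local + 1h = 12:00 UTC.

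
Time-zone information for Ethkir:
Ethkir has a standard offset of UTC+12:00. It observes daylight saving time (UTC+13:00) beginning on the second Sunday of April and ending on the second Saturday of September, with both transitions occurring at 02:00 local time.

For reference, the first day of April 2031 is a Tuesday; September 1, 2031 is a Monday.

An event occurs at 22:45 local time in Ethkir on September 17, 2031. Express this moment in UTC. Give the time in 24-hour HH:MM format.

1 April 2031 is a Tuesday, so the first Sunday is April 6 and the second is April 13.
1 September 2031 is a Monday, so the first Saturday is September 6 and the second is September 13.
September 17, 2031 does not fall between 13 April and 13 September, so daylight saving is not in effect and Ethkir is at UTC+12:00.
22:45 local − 12h = 10:45 UTC.

10:45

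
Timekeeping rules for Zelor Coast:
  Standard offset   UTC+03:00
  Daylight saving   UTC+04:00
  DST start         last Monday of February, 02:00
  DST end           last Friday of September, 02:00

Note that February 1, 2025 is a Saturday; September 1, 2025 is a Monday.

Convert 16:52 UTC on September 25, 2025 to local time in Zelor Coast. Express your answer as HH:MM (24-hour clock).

1 February 2025 is a Saturday, so Mondays fall on 3, 10, 17, 24; the last is February 24.
1 September 2025 is a Monday, so Fridays fall on 5, 12, 19, 26; the last is September 26.
At the standard offset (UTC+03:00), 16:52 UTC + 3h = 19:52 Zelor Coast standard time.
Daylight saving runs 24 February – 26 September; the standard-time date in Zelor Coast, September 25, 2025, is inside that window, so Zelor Coast is at UTC+04:00.
16:52 UTC + 4h = 20:52 local.

20:52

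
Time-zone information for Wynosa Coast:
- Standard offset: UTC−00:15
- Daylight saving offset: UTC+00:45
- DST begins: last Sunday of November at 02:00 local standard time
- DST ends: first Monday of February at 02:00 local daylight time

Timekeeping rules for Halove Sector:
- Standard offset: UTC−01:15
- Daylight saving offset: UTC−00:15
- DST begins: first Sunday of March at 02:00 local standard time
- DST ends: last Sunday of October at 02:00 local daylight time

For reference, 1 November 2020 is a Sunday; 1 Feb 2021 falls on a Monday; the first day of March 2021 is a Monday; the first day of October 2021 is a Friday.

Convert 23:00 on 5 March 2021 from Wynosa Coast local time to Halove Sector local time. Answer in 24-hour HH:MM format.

22:00

1 November 2020 is a Sunday, so Sundays fall on 1, 8, 15, 22, 29; the last is November 29.
1 February 2021 is a Monday, so the first Monday is February 1.
5 March 2021 is outside the daylight-saving period (29 November 2020 – 1 February 2021), so Wynosa Coast is on standard time, UTC−00:15.
23:00 Wynosa Coast + 0h15m = 23:15 UTC.
1 March 2021 is a Monday, so the first Sunday is March 7.
1 October 2021 is a Friday, so Sundays fall on 3, 10, 17, 24, 31; the last is October 31.
At the standard offset (UTC−01:15), 23:15 UTC − 1h15m = 22:00 Halove Sector standard time.
Daylight saving runs 7 March – 31 October; the standard-time date in Halove Sector, 5 March 2021, is outside that window, so Halove Sector is on standard time at UTC−01:15.
23:15 UTC − 1h15m = 22:00 Halove Sector.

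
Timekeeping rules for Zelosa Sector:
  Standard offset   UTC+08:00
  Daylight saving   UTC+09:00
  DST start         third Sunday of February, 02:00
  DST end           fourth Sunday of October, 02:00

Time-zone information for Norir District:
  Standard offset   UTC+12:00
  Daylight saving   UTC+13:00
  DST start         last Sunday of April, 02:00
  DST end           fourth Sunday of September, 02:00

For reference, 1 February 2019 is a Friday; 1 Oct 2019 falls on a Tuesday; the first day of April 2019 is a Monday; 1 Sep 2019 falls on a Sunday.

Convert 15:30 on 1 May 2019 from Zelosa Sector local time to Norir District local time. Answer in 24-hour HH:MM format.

1 February 2019 is a Friday, so the first Sunday is February 3 and the third is February 17.
1 October 2019 is a Tuesday, so the first Sunday is October 6 and the fourth is October 27.
1 May 2019 lies within the daylight-saving period (17 February – 27 October), so Zelosa Sector is on daylight time, UTC+09:00.
15:30 Zelosa Sector − 9h = 06:30 UTC.
1 April 2019 is a Monday, so Sundays fall on 7, 14, 21, 28; the last is April 28.
1 September 2019 is a Sunday, so the first Sunday is September 1 and the fourth is September 22.
At the standard offset (UTC+12:00), 06:30 UTC + 12h = 18:30 Norir District standard time.
The standard-time date in Norir District, 1 May 2019, lies within the daylight-saving period (28 April – 22 September), so Norir District is on daylight time, UTC+13:00.
06:30 UTC + 13h = 19:30 Norir District.

19:30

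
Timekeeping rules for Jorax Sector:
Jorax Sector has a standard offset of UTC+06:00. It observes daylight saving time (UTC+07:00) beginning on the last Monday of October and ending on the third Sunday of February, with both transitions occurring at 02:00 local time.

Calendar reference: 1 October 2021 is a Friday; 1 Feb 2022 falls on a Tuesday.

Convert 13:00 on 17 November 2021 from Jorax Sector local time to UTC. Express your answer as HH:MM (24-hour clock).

1 October 2021 is a Friday, so Mondays fall on 4, 11, 18, 25; the last is October 25.
1 February 2022 is a Tuesday, so the first Sunday is February 6 and the third is February 20.
17 November 2021 falls between 25 October 2021 and 20 February 2022, so daylight saving is in effect and Jorax Sector is at UTC+07:00.
13:00 local − 7h = 06:00 UTC.

06:00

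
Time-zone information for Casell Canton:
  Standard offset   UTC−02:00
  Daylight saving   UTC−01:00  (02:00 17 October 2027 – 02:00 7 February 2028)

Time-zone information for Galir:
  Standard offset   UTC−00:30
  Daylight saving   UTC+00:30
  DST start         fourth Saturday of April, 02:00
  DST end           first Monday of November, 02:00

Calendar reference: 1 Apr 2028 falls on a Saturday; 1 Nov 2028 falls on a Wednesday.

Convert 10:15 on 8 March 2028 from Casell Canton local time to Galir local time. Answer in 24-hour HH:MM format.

11:45

Daylight saving runs 17 October 2027 – 7 February 2028; 8 March 2028 is outside that window, so Casell Canton is on standard time at UTC−02:00.
10:15 Casell Canton + 2h = 12:15 UTC.
1 April 2028 is a Saturday, so the first Saturday is April 1 and the fourth is April 22.
1 November 2028 is a Wednesday, so the first Monday is November 6.
At the standard offset (UTC−00:30), 12:15 UTC − 0h30m = 11:45 Galir standard time.
Daylight saving runs 22 April – 6 November; the standard-time date in Galir, 8 March 2028, is outside that window, so Galir is on standard time at UTC−00:30.
12:15 UTC − 0h30m = 11:45 Galir.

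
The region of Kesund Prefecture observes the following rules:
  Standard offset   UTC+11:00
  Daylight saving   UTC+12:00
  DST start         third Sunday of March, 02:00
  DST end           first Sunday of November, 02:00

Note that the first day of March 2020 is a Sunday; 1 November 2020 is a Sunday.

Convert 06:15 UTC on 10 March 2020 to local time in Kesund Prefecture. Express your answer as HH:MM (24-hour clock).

1 March 2020 is a Sunday, so the first Sunday is March 1 and the third is March 15.
1 November 2020 is a Sunday, so the first Sunday is November 1.
At the standard offset (UTC+11:00), 06:15 UTC + 11h = 17:15 Kesund Prefecture standard time.
Daylight saving runs 15 March – 1 November; the standard-time date in Kesund Prefecture, 10 March 2020, is outside that window, so Kesund Prefecture is on standard time at UTC+11:00.
06:15 UTC + 11h = 17:15 local.

17:15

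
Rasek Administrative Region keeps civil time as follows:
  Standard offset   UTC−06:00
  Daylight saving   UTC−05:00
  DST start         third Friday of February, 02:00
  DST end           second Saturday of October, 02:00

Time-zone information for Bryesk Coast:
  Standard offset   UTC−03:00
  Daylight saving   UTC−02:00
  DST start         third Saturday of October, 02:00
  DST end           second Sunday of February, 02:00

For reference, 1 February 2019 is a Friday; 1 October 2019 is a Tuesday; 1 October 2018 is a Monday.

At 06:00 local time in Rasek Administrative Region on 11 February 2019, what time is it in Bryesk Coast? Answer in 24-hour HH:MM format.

1 February 2019 is a Friday, so the first Friday is February 1 and the third is February 15.
1 October 2019 is a Tuesday, so the first Saturday is October 5 and the second is October 12.
Daylight saving runs 15 February – 12 October; 11 February 2019 is outside that window, so Rasek Administrative Region is on standard time at UTC−06:00.
06:00 Rasek Administrative Region + 6h = 12:00 UTC.
1 October 2018 is a Monday, so the first Saturday is October 6 and the third is October 20.
1 February 2019 is a Friday, so the first Sunday is February 3 and the second is February 10.
At the standard offset (UTC−03:00), 12:00 UTC − 3h = 09:00 Bryesk Coast standard time.
The standard-time date in Bryesk Coast, 11 February 2019, does not fall between 20 October 2018 and 10 February 2019, so daylight saving is not in effect and Bryesk Coast is at UTC−03:00.
12:00 UTC − 3h = 09:00 Bryesk Coast.

09:00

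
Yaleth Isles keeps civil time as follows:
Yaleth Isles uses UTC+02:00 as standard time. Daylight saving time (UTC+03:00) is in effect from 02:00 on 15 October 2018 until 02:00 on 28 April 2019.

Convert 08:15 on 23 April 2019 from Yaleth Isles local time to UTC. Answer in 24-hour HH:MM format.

05:15

Daylight saving runs 15 October 2018 – 28 April 2019; 23 April 2019 is inside that window, so Yaleth Isles is at UTC+03:00.
08:15 local − 3h = 05:15 UTC.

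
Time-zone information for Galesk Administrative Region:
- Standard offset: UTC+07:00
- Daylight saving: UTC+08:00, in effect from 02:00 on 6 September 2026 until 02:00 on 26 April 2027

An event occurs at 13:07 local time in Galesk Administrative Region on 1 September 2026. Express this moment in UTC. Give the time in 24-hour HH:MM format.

06:07

Daylight saving runs 6 September 2026 – 26 April 2027; 1 September 2026 is outside that window, so Galesk Administrative Region is on standard time at UTC+07:00.
13:07 local − 7h = 06:07 UTC.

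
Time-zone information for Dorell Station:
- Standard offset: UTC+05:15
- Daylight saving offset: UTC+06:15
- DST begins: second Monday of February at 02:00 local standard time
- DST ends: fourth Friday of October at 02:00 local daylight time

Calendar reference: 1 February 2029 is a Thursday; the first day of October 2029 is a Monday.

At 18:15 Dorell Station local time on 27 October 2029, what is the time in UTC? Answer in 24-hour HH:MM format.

1 February 2029 is a Thursday, so the first Monday is February 5 and the second is February 12.
1 October 2029 is a Monday, so the first Friday is October 5 and the fourth is October 26.
27 October 2029 is outside the daylight-saving period (12 February – 26 October), so Dorell Station is on standard time, UTC+05:15.
18:15 local − 5h15m = 13:00 UTC.

13:00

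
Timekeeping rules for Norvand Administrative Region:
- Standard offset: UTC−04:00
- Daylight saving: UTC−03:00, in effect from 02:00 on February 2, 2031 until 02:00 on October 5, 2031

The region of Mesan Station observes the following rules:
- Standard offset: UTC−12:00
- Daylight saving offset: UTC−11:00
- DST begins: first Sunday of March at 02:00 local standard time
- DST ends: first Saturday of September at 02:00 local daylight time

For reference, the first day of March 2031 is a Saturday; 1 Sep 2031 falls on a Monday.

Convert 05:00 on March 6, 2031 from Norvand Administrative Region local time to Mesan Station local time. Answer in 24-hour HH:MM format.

21:00

March 6, 2031 falls between 2 February and 5 October, so daylight saving is in effect and Norvand Administrative Region is at UTC−03:00.
05:00 Norvand Administrative Region + 3h = 08:00 UTC.
1 March 2031 is a Saturday, so the first Sunday is March 2.
1 September 2031 is a Monday, so the first Saturday is September 6.
At the standard offset (UTC−12:00), 08:00 UTC − 12h = 20:00 Mesan Station standard time (rolling into the previous day, 5 March 2031).
Daylight saving runs 2 March – 6 September; the standard-time date in Mesan Station, March 5, 2031, is inside that window, so Mesan Station is at UTC−11:00.
08:00 UTC − 11h = 21:00 Mesan Station (rolling into the previous day, 5 March 2031).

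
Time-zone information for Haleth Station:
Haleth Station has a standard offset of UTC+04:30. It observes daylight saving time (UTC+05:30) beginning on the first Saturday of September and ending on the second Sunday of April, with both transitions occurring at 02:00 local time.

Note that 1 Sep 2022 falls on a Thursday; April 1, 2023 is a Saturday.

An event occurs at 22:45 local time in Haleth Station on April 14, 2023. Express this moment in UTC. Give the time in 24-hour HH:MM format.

18:15

1 September 2022 is a Thursday, so the first Saturday is September 3.
1 April 2023 is a Saturday, so the first Sunday is April 2 and the second is April 9.
Daylight saving runs 3 September 2022 – 9 April 2023; April 14, 2023 is outside that window, so Haleth Station is on standard time at UTC+04:30.
22:45 local − 4h30m = 18:15 UTC.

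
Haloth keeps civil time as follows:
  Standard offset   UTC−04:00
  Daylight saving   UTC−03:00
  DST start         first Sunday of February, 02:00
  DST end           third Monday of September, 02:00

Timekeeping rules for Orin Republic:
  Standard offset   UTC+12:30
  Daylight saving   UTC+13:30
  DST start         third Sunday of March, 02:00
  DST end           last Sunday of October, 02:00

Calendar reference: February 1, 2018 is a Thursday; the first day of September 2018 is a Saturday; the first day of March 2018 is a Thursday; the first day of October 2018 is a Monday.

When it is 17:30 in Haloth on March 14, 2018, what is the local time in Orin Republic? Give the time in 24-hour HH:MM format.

1 February 2018 is a Thursday, so the first Sunday is February 4.
1 September 2018 is a Saturday, so the first Monday is September 3 and the third is September 17.
March 14, 2018 falls between 4 February and 17 September, so daylight saving is in effect and Haloth is at UTC−03:00.
17:30 Haloth + 3h = 20:30 UTC.
1 March 2018 is a Thursday, so the first Sunday is March 4 and the third is March 18.
1 October 2018 is a Monday, so Sundays fall on 7, 14, 21, 28; the last is October 28.
At the standard offset (UTC+12:30), 20:30 UTC + 12h30m = 09:00 Orin Republic standard time (rolling into the next day, 15 March 2018).
The standard-time date in Orin Republic, March 15, 2018, is outside the daylight-saving period (18 March – 28 October), so Orin Republic is on standard time, UTC+12:30.
20:30 UTC + 12h30m = 09:00 Orin Republic (rolling into the next day, 15 March 2018).

09:00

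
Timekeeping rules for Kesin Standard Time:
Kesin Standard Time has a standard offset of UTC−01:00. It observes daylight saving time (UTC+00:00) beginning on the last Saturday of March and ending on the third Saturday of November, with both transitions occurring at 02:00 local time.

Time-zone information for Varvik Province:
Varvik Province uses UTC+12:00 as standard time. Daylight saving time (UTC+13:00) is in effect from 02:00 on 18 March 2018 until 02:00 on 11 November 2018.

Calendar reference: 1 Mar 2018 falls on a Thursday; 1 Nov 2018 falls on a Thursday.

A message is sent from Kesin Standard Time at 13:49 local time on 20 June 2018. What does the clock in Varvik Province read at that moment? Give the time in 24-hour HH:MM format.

1 March 2018 is a Thursday, so Saturdays fall on 3, 10, 17, 24, 31; the last is March 31.
1 November 2018 is a Thursday, so the first Saturday is November 3 and the third is November 17.
20 June 2018 falls between 31 March and 17 November, so daylight saving is in effect and Kesin Standard Time is at UTC+00:00.
13:49 Kesin Standard Time − 0h = 13:49 UTC.
At the standard offset (UTC+12:00), 13:49 UTC + 12h = 01:49 Varvik Province standard time (rolling into the next day, 21 June 2018).
The standard-time date in Varvik Province, 21 June 2018, lies within the daylight-saving period (18 March – 11 November), so Varvik Province is on daylight time, UTC+13:00.
13:49 UTC + 13h = 02:49 Varvik Province (rolling into the next day, 21 June 2018).

02:49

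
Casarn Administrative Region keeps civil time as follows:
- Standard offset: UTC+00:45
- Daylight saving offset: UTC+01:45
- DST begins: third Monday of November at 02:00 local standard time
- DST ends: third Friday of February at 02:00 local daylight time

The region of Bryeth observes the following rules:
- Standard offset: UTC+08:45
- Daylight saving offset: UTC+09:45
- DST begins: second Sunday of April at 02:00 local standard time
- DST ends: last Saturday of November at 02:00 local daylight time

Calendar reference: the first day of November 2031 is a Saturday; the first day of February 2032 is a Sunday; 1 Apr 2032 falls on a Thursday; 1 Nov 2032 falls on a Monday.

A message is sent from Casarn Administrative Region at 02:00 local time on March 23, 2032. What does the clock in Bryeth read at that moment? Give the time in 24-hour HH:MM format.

1 November 2031 is a Saturday, so the first Monday is November 3 and the third is November 17.
1 February 2032 is a Sunday, so the first Friday is February 6 and the third is February 20.
March 23, 2032 does not fall between 17 November 2031 and 20 February 2032, so daylight saving is not in effect and Casarn Administrative Region is at UTC+00:45.
02:00 Casarn Administrative Region − 0h45m = 01:15 UTC.
1 April 2032 is a Thursday, so the first Sunday is April 4 and the second is April 11.
1 November 2032 is a Monday, so Saturdays fall on 6, 13, 20, 27; the last is November 27.
At the standard offset (UTC+08:45), 01:15 UTC + 8h45m = 10:00 Bryeth standard time.
The standard-time date in Bryeth, March 23, 2032, does not fall between 11 April and 27 November, so daylight saving is not in effect and Bryeth is at UTC+08:45.
01:15 UTC + 8h45m = 10:00 Bryeth.

10:00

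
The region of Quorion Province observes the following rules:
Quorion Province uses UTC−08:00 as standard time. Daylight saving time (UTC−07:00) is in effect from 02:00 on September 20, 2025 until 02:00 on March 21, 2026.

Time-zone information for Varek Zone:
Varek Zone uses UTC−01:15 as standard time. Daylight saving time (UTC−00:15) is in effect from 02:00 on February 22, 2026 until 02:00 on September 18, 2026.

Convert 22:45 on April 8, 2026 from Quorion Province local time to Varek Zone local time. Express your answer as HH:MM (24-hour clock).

April 8, 2026 is outside the daylight-saving period (20 September 2025 – 21 March 2026), so Quorion Province is on standard time, UTC−08:00.
22:45 Quorion Province + 8h = 06:45 UTC (rolling into the next day, 9 April 2026).
At the standard offset (UTC−01:15), 06:45 UTC − 1h15m = 05:30 Varek Zone standard time.
The standard-time date in Varek Zone, April 9, 2026, falls between 22 February and 18 September, so daylight saving is in effect and Varek Zone is at UTC−00:15.
06:45 UTC − 0h15m = 06:30 Varek Zone.

06:30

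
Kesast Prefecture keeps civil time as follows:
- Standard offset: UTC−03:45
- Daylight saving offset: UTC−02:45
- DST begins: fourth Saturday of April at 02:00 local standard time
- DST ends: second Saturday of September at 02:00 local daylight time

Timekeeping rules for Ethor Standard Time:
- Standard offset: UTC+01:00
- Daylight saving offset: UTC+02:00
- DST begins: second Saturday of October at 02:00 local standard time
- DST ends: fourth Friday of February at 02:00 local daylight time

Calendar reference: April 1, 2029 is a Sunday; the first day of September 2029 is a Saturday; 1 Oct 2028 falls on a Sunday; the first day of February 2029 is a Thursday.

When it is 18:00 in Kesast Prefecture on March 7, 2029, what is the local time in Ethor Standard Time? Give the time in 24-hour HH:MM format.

1 April 2029 is a Sunday, so the first Saturday is April 7 and the fourth is April 28.
1 September 2029 is a Saturday, so the first Saturday is September 1 and the second is September 8.
March 7, 2029 does not fall between 28 April and 8 September, so daylight saving is not in effect and Kesast Prefecture is at UTC−03:45.
18:00 Kesast Prefecture + 3h45m = 21:45 UTC.
1 October 2028 is a Sunday, so the first Saturday is October 7 and the second is October 14.
1 February 2029 is a Thursday, so the first Friday is February 2 and the fourth is February 23.
At the standard offset (UTC+01:00), 21:45 UTC + 1h = 22:45 Ethor Standard Time standard time.
The standard-time date in Ethor Standard Time, March 7, 2029, is outside the daylight-saving period (14 October 2028 – 23 February 2029), so Ethor Standard Time is on standard time, UTC+01:00.
21:45 UTC + 1h = 22:45 Ethor Standard Time.

22:45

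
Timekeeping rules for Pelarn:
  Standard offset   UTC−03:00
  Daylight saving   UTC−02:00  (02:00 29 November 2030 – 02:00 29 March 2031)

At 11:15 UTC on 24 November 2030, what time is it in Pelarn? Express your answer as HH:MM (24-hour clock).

08:15

At the standard offset (UTC−03:00), 11:15 UTC − 3h = 08:15 Pelarn standard time.
Daylight saving runs 29 November 2030 – 29 March 2031; the standard-time date in Pelarn, 24 November 2030, is outside that window, so Pelarn is on standard time at UTC−03:00.
11:15 UTC − 3h = 08:15 local.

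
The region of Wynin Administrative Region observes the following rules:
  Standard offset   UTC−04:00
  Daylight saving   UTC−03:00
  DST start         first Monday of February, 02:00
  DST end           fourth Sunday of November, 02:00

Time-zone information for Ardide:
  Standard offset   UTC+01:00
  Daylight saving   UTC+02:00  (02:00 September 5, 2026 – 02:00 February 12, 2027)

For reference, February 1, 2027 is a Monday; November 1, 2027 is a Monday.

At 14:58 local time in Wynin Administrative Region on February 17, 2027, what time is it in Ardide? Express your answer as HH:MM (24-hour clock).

18:58

1 February 2027 is a Monday, so the first Monday is February 1.
1 November 2027 is a Monday, so the first Sunday is November 7 and the fourth is November 28.
February 17, 2027 lies within the daylight-saving period (1 February – 28 November), so Wynin Administrative Region is on daylight time, UTC−03:00.
14:58 Wynin Administrative Region + 3h = 17:58 UTC.
At the standard offset (UTC+01:00), 17:58 UTC + 1h = 18:58 Ardide standard time.
The standard-time date in Ardide, February 17, 2027, does not fall between 5 September 2026 and 12 February 2027, so daylight saving is not in effect and Ardide is at UTC+01:00.
17:58 UTC + 1h = 18:58 Ardide.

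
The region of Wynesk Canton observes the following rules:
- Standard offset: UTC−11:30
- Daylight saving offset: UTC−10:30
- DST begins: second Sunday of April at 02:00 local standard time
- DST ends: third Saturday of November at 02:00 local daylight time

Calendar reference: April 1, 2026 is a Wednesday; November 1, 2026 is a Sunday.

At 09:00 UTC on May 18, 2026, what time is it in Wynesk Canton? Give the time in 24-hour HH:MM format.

22:30

1 April 2026 is a Wednesday, so the first Sunday is April 5 and the second is April 12.
1 November 2026 is a Sunday, so the first Saturday is November 7 and the third is November 21.
At the standard offset (UTC−11:30), 09:00 UTC − 11h30m = 21:30 Wynesk Canton standard time (rolling into the previous day, 17 May 2026).
The standard-time date in Wynesk Canton, May 17, 2026, lies within the daylight-saving period (12 April – 21 November), so Wynesk Canton is on daylight time, UTC−10:30.
09:00 UTC − 10h30m = 22:30 local (rolling into the previous day, 17 May 2026).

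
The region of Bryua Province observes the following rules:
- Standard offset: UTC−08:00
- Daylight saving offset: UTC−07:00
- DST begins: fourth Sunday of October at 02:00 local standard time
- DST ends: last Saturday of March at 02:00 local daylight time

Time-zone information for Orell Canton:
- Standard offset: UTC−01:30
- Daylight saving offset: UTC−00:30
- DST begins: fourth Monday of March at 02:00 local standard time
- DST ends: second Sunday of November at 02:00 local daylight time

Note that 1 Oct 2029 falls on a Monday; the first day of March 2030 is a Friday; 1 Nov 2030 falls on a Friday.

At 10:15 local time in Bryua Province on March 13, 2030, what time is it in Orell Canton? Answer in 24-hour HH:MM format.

15:45

1 October 2029 is a Monday, so the first Sunday is October 7 and the fourth is October 28.
1 March 2030 is a Friday, so Saturdays fall on 2, 9, 16, 23, 30; the last is March 30.
March 13, 2030 falls between 28 October 2029 and 30 March 2030, so daylight saving is in effect and Bryua Province is at UTC−07:00.
10:15 Bryua Province + 7h = 17:15 UTC.
1 March 2030 is a Friday, so the first Monday is March 4 and the fourth is March 25.
1 November 2030 is a Friday, so the first Sunday is November 3 and the second is November 10.
At the standard offset (UTC−01:30), 17:15 UTC − 1h30m = 15:45 Orell Canton standard time.
Daylight saving runs 25 March – 10 November; the standard-time date in Orell Canton, March 13, 2030, is outside that window, so Orell Canton is on standard time at UTC−01:30.
17:15 UTC − 1h30m = 15:45 Orell Canton.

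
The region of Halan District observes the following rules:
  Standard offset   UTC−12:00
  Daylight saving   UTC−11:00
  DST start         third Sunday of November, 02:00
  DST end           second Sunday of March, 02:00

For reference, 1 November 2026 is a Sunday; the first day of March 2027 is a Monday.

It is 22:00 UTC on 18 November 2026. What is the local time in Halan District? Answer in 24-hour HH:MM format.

1 November 2026 is a Sunday, so the first Sunday is November 1 and the third is November 15.
1 March 2027 is a Monday, so the first Sunday is March 7 and the second is March 14.
At the standard offset (UTC−12:00), 22:00 UTC − 12h = 10:00 Halan District standard time.
The standard-time date in Halan District, 18 November 2026, falls between 15 November 2026 and 14 March 2027, so daylight saving is in effect and Halan District is at UTC−11:00.
22:00 UTC − 11h = 11:00 local.

11:00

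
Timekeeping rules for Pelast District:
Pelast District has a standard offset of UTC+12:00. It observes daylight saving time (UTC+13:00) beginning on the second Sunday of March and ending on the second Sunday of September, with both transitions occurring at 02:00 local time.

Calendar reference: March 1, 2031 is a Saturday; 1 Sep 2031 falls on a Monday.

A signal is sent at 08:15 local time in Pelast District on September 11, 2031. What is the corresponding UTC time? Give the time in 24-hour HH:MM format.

1 March 2031 is a Saturday, so the first Sunday is March 2 and the second is March 9.
1 September 2031 is a Monday, so the first Sunday is September 7 and the second is September 14.
September 11, 2031 falls between 9 March and 14 September, so daylight saving is in effect and Pelast District is at UTC+13:00.
08:15 local − 13h = 19:15 UTC (rolling into the previous day, 10 September 2031).

19:15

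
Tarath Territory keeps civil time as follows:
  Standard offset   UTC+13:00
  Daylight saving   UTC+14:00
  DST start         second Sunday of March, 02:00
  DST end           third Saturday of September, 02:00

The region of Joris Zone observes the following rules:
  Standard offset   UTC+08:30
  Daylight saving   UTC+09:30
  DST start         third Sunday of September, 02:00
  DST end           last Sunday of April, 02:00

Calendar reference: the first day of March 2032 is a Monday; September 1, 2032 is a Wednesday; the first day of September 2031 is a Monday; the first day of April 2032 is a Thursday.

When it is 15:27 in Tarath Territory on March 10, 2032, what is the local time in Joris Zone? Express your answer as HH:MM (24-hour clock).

1 March 2032 is a Monday, so the first Sunday is March 7 and the second is March 14.
1 September 2032 is a Wednesday, so the first Saturday is September 4 and the third is September 18.
Daylight saving runs 14 March – 18 September; March 10, 2032 is outside that window, so Tarath Territory is on standard time at UTC+13:00.
15:27 Tarath Territory − 13h = 02:27 UTC.
1 September 2031 is a Monday, so the first Sunday is September 7 and the third is September 21.
1 April 2032 is a Thursday, so Sundays fall on 4, 11, 18, 25; the last is April 25.
At the standard offset (UTC+08:30), 02:27 UTC + 8h30m = 10:57 Joris Zone standard time.
Daylight saving runs 21 September 2031 – 25 April 2032; the standard-time date in Joris Zone, March 10, 2032, is inside that window, so Joris Zone is at UTC+09:30.
02:27 UTC + 9h30m = 11:57 Joris Zone.

11:57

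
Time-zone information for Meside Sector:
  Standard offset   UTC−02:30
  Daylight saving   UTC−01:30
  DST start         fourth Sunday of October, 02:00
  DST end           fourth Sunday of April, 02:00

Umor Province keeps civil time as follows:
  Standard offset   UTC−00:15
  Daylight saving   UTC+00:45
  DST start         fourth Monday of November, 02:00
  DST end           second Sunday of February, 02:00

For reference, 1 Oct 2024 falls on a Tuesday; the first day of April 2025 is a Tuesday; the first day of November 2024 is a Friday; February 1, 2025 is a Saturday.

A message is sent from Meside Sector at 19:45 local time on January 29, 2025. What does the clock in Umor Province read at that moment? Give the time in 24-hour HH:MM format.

22:00

1 October 2024 is a Tuesday, so the first Sunday is October 6 and the fourth is October 27.
1 April 2025 is a Tuesday, so the first Sunday is April 6 and the fourth is April 27.
January 29, 2025 lies within the daylight-saving period (27 October 2024 – 27 April 2025), so Meside Sector is on daylight time, UTC−01:30.
19:45 Meside Sector + 1h30m = 21:15 UTC.
1 November 2024 is a Friday, so the first Monday is November 4 and the fourth is November 25.
1 February 2025 is a Saturday, so the first Sunday is February 2 and the second is February 9.
At the standard offset (UTC−00:15), 21:15 UTC − 0h15m = 21:00 Umor Province standard time.
The standard-time date in Umor Province, January 29, 2025, lies within the daylight-saving period (25 November 2024 – 9 February 2025), so Umor Province is on daylight time, UTC+00:45.
21:15 UTC + 0h45m = 22:00 Umor Province.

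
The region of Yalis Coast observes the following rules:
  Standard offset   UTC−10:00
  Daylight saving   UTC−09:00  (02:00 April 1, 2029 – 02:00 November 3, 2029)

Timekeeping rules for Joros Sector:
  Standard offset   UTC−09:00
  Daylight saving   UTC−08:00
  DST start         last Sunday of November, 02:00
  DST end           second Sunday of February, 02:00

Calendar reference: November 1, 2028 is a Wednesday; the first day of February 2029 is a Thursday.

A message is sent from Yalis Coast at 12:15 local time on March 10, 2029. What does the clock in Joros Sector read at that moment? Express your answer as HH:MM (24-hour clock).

Daylight saving runs 1 April – 3 November; March 10, 2029 is outside that window, so Yalis Coast is on standard time at UTC−10:00.
12:15 Yalis Coast + 10h = 22:15 UTC.
1 November 2028 is a Wednesday, so Sundays fall on 5, 12, 19, 26; the last is November 26.
1 February 2029 is a Thursday, so the first Sunday is February 4 and the second is February 11.
At the standard offset (UTC−09:00), 22:15 UTC − 9h = 13:15 Joros Sector standard time.
Daylight saving runs 26 November 2028 – 11 February 2029; the standard-time date in Joros Sector, March 10, 2029, is outside that window, so Joros Sector is on standard time at UTC−09:00.
22:15 UTC − 9h = 13:15 Joros Sector.

13:15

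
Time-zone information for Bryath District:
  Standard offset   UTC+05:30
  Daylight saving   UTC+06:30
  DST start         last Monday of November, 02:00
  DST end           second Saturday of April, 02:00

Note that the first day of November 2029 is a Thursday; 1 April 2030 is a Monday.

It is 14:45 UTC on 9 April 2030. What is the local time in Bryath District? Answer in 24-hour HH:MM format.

1 November 2029 is a Thursday, so Mondays fall on 5, 12, 19, 26; the last is November 26.
1 April 2030 is a Monday, so the first Saturday is April 6 and the second is April 13.
At the standard offset (UTC+05:30), 14:45 UTC + 5h30m = 20:15 Bryath District standard time.
The standard-time date in Bryath District, 9 April 2030, lies within the daylight-saving period (26 November 2029 – 13 April 2030), so Bryath District is on daylight time, UTC+06:30.
14:45 UTC + 6h30m = 21:15 local.

21:15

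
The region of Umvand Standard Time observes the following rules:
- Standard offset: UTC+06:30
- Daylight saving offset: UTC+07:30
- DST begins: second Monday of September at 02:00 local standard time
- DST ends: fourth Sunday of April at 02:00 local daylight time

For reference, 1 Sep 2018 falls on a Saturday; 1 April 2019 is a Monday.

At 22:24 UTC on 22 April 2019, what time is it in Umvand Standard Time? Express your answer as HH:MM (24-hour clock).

1 September 2018 is a Saturday, so the first Monday is September 3 and the second is September 10.
1 April 2019 is a Monday, so the first Sunday is April 7 and the fourth is April 28.
At the standard offset (UTC+06:30), 22:24 UTC + 6h30m = 04:54 Umvand Standard Time standard time (rolling into the next day, 23 April 2019).
The standard-time date in Umvand Standard Time, 23 April 2019, falls between 10 September 2018 and 28 April 2019, so daylight saving is in effect and Umvand Standard Time is at UTC+07:30.
22:24 UTC + 7h30m = 05:54 local (rolling into the next day, 23 April 2019).

05:54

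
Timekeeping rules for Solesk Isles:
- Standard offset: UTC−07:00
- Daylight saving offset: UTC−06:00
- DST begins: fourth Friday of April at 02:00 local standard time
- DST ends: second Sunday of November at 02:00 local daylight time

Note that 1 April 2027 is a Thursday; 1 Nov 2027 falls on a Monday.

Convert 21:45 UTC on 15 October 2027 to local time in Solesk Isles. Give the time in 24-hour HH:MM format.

1 April 2027 is a Thursday, so the first Friday is April 2 and the fourth is April 23.
1 November 2027 is a Monday, so the first Sunday is November 7 and the second is November 14.
At the standard offset (UTC−07:00), 21:45 UTC − 7h = 14:45 Solesk Isles standard time.
The standard-time date in Solesk Isles, 15 October 2027, lies within the daylight-saving period (23 April – 14 November), so Solesk Isles is on daylight time, UTC−06:00.
21:45 UTC − 6h = 15:45 local.

15:45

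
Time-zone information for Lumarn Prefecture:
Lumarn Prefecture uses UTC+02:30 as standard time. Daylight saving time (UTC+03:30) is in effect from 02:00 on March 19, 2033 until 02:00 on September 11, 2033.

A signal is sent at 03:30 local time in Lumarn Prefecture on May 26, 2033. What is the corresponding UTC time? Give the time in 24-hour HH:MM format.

00:00

Daylight saving runs 19 March – 11 September; May 26, 2033 is inside that window, so Lumarn Prefecture is at UTC+03:30.
03:30 local − 3h30m = 00:00 UTC.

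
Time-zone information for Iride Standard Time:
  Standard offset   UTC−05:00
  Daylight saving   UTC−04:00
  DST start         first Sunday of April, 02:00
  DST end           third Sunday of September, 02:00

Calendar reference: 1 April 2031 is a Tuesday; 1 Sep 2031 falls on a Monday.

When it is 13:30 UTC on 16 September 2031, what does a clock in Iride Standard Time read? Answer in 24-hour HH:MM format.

09:30

1 April 2031 is a Tuesday, so the first Sunday is April 6.
1 September 2031 is a Monday, so the first Sunday is September 7 and the third is September 21.
At the standard offset (UTC−05:00), 13:30 UTC − 5h = 08:30 Iride Standard Time standard time.
Daylight saving runs 6 April – 21 September; the standard-time date in Iride Standard Time, 16 September 2031, is inside that window, so Iride Standard Time is at UTC−04:00.
13:30 UTC − 4h = 09:30 local.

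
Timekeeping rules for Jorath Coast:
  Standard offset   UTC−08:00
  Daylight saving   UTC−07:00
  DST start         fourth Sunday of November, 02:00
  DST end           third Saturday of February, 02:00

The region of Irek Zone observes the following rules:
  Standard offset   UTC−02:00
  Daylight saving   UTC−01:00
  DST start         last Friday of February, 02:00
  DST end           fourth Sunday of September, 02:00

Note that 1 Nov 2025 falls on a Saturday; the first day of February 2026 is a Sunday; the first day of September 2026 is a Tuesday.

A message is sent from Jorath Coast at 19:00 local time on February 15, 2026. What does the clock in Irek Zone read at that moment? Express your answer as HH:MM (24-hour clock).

00:00

1 November 2025 is a Saturday, so the first Sunday is November 2 and the fourth is November 23.
1 February 2026 is a Sunday, so the first Saturday is February 7 and the third is February 21.
February 15, 2026 lies within the daylight-saving period (23 November 2025 – 21 February 2026), so Jorath Coast is on daylight time, UTC−07:00.
19:00 Jorath Coast + 7h = 02:00 UTC (rolling into the next day, 16 February 2026).
1 February 2026 is a Sunday, so Fridays fall on 6, 13, 20, 27; the last is February 27.
1 September 2026 is a Tuesday, so the first Sunday is September 6 and the fourth is September 27.
At the standard offset (UTC−02:00), 02:00 UTC − 2h = 00:00 Irek Zone standard time.
Daylight saving runs 27 February – 27 September; the standard-time date in Irek Zone, February 16, 2026, is outside that window, so Irek Zone is on standard time at UTC−02:00.
02:00 UTC − 2h = 00:00 Irek Zone.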